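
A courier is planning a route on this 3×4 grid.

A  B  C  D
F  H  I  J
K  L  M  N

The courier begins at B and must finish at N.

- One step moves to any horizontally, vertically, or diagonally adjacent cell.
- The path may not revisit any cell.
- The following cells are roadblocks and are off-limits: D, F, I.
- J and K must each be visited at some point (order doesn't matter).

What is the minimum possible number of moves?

Any route passes through J and K in some order between B and N. Summing Chebyshev distances along each leg and taking the cheapest ordering (B → K → J → N) gives a lower bound of 2 + 3 + 1 = 6 moves.
A route of 6 moves achieves this: B → H → K → L → M → J → N.
Since 6 matches the lower bound, it is optimal.

6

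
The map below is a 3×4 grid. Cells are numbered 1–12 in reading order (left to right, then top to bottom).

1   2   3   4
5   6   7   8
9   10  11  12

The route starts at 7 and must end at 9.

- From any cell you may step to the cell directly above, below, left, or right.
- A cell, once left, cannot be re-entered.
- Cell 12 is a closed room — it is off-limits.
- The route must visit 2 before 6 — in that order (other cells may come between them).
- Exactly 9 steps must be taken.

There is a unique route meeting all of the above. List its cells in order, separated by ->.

7 -> 8 -> 4 -> 3 -> 2 -> 1 -> 5 -> 6 -> 10 -> 9

The waypoints must appear in the order 2, 6, with no cell reused.
Route from 7: right to 8, up to 4, 3× left (reaching 1), down to 5, right to 6, down to 10, left to 9 — 9 moves in all.
Check: order respected (2 at step 4, 6 at step 7); 9 moves as required.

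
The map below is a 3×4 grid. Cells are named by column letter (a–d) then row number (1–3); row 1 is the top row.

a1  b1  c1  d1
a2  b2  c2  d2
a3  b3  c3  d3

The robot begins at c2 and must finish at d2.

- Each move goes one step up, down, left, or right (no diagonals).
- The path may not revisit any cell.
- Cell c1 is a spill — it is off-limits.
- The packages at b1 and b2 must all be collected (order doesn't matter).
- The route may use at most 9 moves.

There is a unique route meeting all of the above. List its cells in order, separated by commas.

The budget equals the shortest possible length, so every move has to be on a shortest route through the required cells.
Route from c2: left to b2, up to b1, left to a1, 2× down (reaching a3), 3× right (reaching d3), up to d2 — 9 moves in all.
Check: all required cells visited; 9 ≤ 9 moves.

c2, b2, b1, a1, a2, a3, b3, c3, d3, d2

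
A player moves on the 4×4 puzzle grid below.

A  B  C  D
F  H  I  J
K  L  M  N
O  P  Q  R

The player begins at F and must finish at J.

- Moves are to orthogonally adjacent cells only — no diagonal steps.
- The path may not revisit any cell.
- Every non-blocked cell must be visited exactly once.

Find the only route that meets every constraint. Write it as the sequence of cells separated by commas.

Need to visit all 16 open cells exactly once, starting at F and ending at J.
Cell D has only two open neighbours (J and C), so the path must pass straight through it: one of those is the cell it's entered from and the other is where it exits.
Route from F: up 1 to A, right 1 to B, down 2 to L, left 1 to K, down 1 to O, right 3 to R, up 1 to N, left 1 to M, up 2 to C, right 1 to D, down 1 to J — 15 moves in all.
Check: all 16 open cells covered.

F, A, B, H, L, K, O, P, Q, R, N, M, I, C, D, J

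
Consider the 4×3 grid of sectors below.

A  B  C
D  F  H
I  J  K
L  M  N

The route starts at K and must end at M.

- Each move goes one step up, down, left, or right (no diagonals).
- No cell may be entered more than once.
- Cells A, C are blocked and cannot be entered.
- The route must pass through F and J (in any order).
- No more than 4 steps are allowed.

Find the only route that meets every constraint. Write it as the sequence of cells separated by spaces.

K H F J M

Any route must reach F and J and still end at M within 4 moves, so the order of the required stops is forced.
Route from K: up to H, left to F, 2× down (reaching M) — 4 moves in all.
Check: all required cells visited; 4 ≤ 4 moves.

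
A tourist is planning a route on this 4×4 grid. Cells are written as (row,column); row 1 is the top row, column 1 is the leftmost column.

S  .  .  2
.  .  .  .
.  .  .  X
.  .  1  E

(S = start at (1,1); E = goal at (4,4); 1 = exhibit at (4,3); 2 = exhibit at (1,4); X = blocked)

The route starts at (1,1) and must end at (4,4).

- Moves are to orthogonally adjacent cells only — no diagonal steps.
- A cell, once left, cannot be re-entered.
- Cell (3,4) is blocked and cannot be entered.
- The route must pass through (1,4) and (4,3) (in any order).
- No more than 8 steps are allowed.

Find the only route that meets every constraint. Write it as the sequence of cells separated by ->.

(1,1) -> (1,2) -> (1,3) -> (1,4) -> (2,4) -> (2,3) -> (3,3) -> (4,3) -> (4,4)

The 8-move cap with required stops at (1,4), (4,3) leaves no slack for detours.
Route from (1,1): 3× right (reaching (1,4)), down to (2,4), left to (2,3), 2× down (reaching (4,3)), right to (4,4) — 8 moves in all.
Check: all required cells visited; 8 ≤ 8 moves.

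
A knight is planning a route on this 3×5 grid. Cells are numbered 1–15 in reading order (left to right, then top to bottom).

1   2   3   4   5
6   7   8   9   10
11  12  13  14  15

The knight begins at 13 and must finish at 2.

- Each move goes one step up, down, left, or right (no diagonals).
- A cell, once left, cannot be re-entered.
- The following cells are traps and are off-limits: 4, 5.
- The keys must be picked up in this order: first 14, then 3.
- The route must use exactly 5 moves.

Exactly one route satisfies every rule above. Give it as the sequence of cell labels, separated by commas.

13, 14, 9, 8, 3, 2

The waypoints must appear in the order 14, 3, with no cell reused.
Route from 13: right 1 to 14, up 1 to 9, left 1 to 8, up 1 to 3, left 1 to 2 — 5 moves in all.
Check: order respected (14 at step 1, 3 at step 4); 5 moves as required.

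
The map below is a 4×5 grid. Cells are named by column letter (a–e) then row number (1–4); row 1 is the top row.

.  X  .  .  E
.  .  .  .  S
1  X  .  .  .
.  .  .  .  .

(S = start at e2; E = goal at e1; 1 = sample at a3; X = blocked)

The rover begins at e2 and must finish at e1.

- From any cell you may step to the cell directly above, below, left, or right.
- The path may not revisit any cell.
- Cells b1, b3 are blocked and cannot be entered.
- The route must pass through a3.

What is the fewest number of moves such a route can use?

13

Any route passes through a3 somewhere between e2 and e1. Summing Manhattan distances along the two legs (e2 → a3 → e1) gives a lower bound of 5 + 6 = 11 moves.
The shortest route satisfying every rule uses 13 moves: e2 → e3 → e4 → d4 → c4 → b4 → a4 → a3 → a2 → b2 → c2 → c1 → d1 → e1.
The bound of 11 isn't tight here; checking systematically, no route of length 11 through 12 satisfies every constraint, so 13 is the minimum.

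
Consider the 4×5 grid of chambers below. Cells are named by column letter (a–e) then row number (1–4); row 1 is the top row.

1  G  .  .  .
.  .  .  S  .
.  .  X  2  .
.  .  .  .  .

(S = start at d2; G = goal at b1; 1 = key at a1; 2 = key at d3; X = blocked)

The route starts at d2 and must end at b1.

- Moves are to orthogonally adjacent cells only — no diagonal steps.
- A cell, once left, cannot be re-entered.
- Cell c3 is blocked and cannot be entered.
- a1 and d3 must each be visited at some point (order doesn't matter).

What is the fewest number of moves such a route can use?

9

Any route passes through a1 and d3 in some order between d2 and b1. Summing Manhattan distances along each leg and taking the cheapest ordering (d2 → d3 → a1 → b1) gives a lower bound of 1 + 5 + 1 = 7 moves.
The shortest route satisfying every rule uses 9 moves: d2 → d3 → d4 → c4 → b4 → b3 → b2 → a2 → a1 → b1.
The bound of 7 isn't tight here; checking systematically, no route of length 7 through 8 satisfies every constraint, so 9 is the minimum.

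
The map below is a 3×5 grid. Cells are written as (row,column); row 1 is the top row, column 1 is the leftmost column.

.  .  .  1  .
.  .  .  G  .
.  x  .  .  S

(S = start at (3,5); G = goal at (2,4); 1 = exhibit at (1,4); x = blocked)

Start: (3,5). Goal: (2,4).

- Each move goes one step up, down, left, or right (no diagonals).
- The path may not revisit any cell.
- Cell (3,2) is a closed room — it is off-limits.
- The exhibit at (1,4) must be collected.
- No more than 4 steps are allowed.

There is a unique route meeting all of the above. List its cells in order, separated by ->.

Any route must reach (1,4) and still end at (2,4) within 4 moves, so the order of the required stops is forced.
Route from (3,5): 2× up (reaching (1,5)), left to (1,4), down to (2,4) — 4 moves in all.
Check: all required cells visited; 4 ≤ 4 moves.

(3,5) -> (2,5) -> (1,5) -> (1,4) -> (2,4)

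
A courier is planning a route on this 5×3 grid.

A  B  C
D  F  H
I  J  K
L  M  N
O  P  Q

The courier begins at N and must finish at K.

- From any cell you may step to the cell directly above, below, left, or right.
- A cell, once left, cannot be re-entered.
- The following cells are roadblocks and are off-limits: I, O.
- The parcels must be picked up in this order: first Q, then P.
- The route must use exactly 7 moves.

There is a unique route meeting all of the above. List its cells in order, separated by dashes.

N - Q - P - M - J - F - H - K

The waypoints must appear in the order Q, P, with no cell reused.
Route from N: down to Q, left to P, 3× up (reaching F), right to H, down to K — 7 moves in all.
Check: order respected (Q at step 1, P at step 2); 7 moves as required.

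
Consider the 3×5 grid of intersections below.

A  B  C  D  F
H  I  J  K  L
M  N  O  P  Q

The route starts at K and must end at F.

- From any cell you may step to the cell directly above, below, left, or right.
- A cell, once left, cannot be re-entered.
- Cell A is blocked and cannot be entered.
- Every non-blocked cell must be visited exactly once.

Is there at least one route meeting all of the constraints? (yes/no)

no

Colour the cells like a checkerboard: each orthogonal step flips colour, so a Hamiltonian route alternates colours. Here there are 7 cells of one colour and 7 of the other, with start on the same colour as the goal — the counts and endpoints can't be arranged into an alternating sequence of length 14, so no Hamiltonian route exists.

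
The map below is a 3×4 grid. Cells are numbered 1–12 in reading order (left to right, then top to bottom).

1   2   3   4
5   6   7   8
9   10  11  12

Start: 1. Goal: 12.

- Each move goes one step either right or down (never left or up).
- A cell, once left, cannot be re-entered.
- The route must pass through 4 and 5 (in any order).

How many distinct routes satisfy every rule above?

0

A right/down-only route from 1 to 12 makes exactly 2 down-moves and 3 right-moves in some order.
With no other constraints that would be C(5,2) = 10 routes.
5 is below but to the left of 4: going 4 → 5 would need a leftward move and 5 → 4 an upward move, so no right/down-only route can visit both required cells.
No route satisfies every constraint, so the count is 0.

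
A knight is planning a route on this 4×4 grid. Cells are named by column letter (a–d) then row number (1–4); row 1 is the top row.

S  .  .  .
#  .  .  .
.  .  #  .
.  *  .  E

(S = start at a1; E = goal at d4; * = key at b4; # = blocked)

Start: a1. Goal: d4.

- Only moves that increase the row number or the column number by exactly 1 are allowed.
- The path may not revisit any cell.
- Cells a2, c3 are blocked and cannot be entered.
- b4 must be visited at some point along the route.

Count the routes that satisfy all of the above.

A right/down-only route from a1 to d4 makes exactly 3 down-moves and 3 right-moves in some order.
With no other constraints that would be C(6,3) = 20 routes.
Split at b4 and multiply the segment counts (each segment already excludes blocked cells): a1→b4: 1; b4→d4: 1; product = 1.
That gives 1 route.

1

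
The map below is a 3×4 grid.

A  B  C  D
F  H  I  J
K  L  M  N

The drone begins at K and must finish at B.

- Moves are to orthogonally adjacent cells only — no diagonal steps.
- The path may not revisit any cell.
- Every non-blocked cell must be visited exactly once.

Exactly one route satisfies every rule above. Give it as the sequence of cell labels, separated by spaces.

Need to visit all 12 open cells exactly once, starting at K and ending at B.
Cell A has only two open neighbours (F and B), so the path must pass straight through it: one of those is the cell it's entered from and the other is where it exits.
Route from K: 3× right (reaching N), 2× up (reaching D), left to C, down to I, 2× left (reaching F), up to A, right to B — 11 moves in all.
Check: all 12 open cells covered.

K L M N J D C I H F A B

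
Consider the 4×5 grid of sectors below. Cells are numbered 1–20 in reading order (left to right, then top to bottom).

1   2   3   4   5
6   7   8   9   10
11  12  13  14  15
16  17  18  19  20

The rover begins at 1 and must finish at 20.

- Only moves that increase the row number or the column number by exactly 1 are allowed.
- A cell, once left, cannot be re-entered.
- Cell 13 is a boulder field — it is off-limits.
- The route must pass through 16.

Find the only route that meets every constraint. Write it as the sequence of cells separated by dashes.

1 - 6 - 11 - 16 - 17 - 18 - 19 - 20

Moves only go right or down, so the column and row indices never decrease.
Route from 1: down 3 to 16, right 4 to 20 — 7 moves in all.
Check: all required cells visited.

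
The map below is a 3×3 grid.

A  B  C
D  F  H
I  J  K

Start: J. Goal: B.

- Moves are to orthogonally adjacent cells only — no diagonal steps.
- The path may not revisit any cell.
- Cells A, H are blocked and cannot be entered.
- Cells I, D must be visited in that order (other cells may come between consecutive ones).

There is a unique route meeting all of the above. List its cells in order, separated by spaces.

J I D F B

The waypoints must appear in the order I, D, with no cell reused.
Route from J: left to I, up to D, right to F, up to B — 4 moves in all.
Check: order respected (I at step 1, D at step 2).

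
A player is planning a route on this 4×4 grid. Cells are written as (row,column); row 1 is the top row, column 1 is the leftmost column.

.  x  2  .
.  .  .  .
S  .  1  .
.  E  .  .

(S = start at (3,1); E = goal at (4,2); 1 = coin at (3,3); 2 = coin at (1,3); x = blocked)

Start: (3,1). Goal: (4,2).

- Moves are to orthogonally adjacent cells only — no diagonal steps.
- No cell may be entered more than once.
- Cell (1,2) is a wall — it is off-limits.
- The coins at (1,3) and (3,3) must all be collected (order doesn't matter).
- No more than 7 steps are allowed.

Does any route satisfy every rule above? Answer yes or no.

Even ignoring the no-revisit rule, getting from (3,1) to (4,2), taking the cheapest ordering (3,1) → (3,3) → (1,3) → (4,2) needs at least 2 + 2 + 4 = 8 moves (Manhattan distance per leg), which exceeds the 7-move limit.

no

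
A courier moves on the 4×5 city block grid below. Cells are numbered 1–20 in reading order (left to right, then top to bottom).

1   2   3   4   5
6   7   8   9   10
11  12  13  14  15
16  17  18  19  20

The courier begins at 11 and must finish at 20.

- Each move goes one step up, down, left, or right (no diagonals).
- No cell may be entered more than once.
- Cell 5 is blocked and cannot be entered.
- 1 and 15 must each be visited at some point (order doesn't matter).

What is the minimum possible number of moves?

9

Any route passes through 1 and 15 in some order between 11 and 20. Summing Manhattan distances along each leg and taking the cheapest ordering (11 → 1 → 15 → 20) gives a lower bound of 2 + 6 + 1 = 9 moves.
A route of 9 moves achieves this: 11 → 6 → 1 → 2 → 7 → 12 → 13 → 14 → 15 → 20.
Since 9 matches the lower bound, it is optimal.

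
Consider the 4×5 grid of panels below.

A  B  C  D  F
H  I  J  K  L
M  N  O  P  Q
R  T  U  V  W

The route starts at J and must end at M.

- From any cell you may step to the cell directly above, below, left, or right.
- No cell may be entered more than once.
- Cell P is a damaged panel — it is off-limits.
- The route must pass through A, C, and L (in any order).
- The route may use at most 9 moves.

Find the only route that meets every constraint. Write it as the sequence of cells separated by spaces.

J K L F D C B A H M

The 9-move cap with required stops at A, C, L leaves no slack for detours.
Route from J: 2× right (reaching L), up to F, 4× left (reaching A), 2× down (reaching M) — 9 moves in all.
Check: all required cells visited; 9 ≤ 9 moves.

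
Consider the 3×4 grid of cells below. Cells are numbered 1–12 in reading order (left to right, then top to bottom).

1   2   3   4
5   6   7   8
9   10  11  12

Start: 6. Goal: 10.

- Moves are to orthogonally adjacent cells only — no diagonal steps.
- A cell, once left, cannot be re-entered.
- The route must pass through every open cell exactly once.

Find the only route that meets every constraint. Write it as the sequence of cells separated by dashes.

6 - 7 - 11 - 12 - 8 - 4 - 3 - 2 - 1 - 5 - 9 - 10

Need to visit all 12 open cells exactly once, starting at 6 and ending at 10.
Cell 12 has only two open neighbours (8 and 11), so the path must pass straight through it: one of those is the cell it's entered from and the other is where it exits.
Route from 6: right 1 to 7, down 1 to 11, right 1 to 12, up 2 to 4, left 3 to 1, down 2 to 9, right 1 to 10 — 11 moves in all.
Check: all 12 open cells covered.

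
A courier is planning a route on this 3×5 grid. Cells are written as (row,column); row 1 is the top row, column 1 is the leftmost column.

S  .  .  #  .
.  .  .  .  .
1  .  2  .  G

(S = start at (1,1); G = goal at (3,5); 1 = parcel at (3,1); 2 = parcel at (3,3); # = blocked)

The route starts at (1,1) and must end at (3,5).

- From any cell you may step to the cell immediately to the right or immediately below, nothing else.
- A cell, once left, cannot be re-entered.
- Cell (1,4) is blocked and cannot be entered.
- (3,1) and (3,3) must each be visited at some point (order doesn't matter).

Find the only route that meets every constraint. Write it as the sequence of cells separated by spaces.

(1,1) (2,1) (3,1) (3,2) (3,3) (3,4) (3,5)

Moves only go right or down, so the column and row indices never decrease.
Route from (1,1): 2× down (reaching (3,1)), 4× right (reaching (3,5)) — 6 moves in all.
Check: all required cells visited.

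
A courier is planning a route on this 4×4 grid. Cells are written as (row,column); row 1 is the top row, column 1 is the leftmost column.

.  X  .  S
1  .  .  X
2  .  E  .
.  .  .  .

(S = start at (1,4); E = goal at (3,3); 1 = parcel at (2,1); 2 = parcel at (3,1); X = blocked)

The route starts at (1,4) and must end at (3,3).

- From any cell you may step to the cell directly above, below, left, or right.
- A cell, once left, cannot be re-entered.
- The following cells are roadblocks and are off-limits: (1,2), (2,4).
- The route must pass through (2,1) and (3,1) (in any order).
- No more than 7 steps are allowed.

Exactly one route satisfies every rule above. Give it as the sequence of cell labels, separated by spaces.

The budget equals the shortest possible length, so every move has to be on a shortest route through the required cells.
Route from (1,4): left to (1,3), down to (2,3), 2× left (reaching (2,1)), down to (3,1), 2× right (reaching (3,3)) — 7 moves in all.
Check: all required cells visited; 7 ≤ 7 moves.

(1,4) (1,3) (2,3) (2,2) (2,1) (3,1) (3,2) (3,3)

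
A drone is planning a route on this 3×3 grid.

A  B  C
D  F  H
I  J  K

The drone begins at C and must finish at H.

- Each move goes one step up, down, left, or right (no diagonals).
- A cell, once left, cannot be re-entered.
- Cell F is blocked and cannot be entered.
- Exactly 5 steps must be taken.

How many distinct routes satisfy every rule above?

0

Need simple routes of exactly 5 moves from C to H (Manhattan distance 1, so 2 moves are spent on a detour and 2 undoing it).
No route satisfies every constraint, so the count is 0.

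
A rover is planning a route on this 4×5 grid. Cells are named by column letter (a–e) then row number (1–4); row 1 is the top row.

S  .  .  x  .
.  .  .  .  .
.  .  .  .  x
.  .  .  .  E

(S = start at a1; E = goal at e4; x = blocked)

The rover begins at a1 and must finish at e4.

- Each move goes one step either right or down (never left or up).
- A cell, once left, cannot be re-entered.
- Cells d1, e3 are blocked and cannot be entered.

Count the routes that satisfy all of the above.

A right/down-only route from a1 to e4 makes exactly 3 down-moves and 4 right-moves in some order.
With no other constraints that would be C(7,3) = 35 routes.
Subtract routes through each blocked cell (inclusion–exclusion for overlaps): − through d1: 4 − through e3: 15 + through d1&e3: 3 → 19.
That gives 19 routes.

19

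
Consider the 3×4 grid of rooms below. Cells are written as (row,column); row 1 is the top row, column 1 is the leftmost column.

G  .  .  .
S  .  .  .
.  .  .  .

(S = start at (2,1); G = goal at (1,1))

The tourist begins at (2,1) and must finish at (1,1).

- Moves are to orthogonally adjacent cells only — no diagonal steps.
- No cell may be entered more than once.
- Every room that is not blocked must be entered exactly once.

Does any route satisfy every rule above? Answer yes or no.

One route that works: (2,1) → (3,1) → (3,2) → (2,2) → (2,3) → (3,3) → (3,4) → (2,4) → (1,4) → (1,3) → (1,2) → (1,1).

yes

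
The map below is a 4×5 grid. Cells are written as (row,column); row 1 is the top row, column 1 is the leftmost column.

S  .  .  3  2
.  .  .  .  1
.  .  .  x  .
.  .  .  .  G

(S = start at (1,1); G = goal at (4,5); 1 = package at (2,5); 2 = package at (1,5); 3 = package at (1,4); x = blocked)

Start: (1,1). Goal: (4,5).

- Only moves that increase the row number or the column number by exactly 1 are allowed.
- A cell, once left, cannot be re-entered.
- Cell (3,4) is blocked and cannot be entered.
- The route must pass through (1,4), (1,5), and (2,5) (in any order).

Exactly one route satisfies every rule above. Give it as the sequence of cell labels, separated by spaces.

(1,1) (1,2) (1,3) (1,4) (1,5) (2,5) (3,5) (4,5)

Moves only go right or down, so the column and row indices never decrease.
Route from (1,1): 4× right (reaching (1,5)), 3× down (reaching (4,5)) — 7 moves in all.
Check: all required cells visited.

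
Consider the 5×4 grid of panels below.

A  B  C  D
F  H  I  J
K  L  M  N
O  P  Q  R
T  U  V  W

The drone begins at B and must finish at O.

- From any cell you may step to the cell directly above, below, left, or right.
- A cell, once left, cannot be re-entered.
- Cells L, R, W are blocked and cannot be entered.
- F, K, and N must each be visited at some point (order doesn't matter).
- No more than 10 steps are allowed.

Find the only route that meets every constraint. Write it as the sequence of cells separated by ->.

The budget equals the shortest possible length, so every move has to be on a shortest route through the required cells.
Route from B: 2× right (reaching D), 2× down (reaching N), left to M, up to I, 2× left (reaching F), 2× down (reaching O) — 10 moves in all.
Check: all required cells visited; 10 ≤ 10 moves.

B -> C -> D -> J -> N -> M -> I -> H -> F -> K -> O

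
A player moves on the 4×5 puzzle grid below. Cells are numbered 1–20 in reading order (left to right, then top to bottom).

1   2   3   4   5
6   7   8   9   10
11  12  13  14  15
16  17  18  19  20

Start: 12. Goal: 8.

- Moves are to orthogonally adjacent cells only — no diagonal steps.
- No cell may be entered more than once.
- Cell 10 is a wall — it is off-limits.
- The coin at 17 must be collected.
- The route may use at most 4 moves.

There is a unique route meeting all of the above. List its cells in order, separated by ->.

12 -> 17 -> 18 -> 13 -> 8

The 4-move cap with required stops at 17 leaves no slack for detours.
Route from 12: down 1 to 17, right 1 to 18, up 2 to 8 — 4 moves in all.
Check: all required cells visited; 4 ≤ 4 moves.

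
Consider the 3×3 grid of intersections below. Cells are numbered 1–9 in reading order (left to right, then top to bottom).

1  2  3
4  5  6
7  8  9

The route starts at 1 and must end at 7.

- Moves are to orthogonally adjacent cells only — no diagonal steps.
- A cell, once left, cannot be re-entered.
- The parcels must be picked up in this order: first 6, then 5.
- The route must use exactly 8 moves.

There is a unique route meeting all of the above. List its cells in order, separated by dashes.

The waypoints must appear in the order 6, 5, with no cell reused.
Route from 1: 2× right (reaching 3), 2× down (reaching 9), left to 8, up to 5, left to 4, down to 7 — 8 moves in all.
Check: order respected (6 at step 3, 5 at step 6); 8 moves as required.

1 - 2 - 3 - 6 - 9 - 8 - 5 - 4 - 7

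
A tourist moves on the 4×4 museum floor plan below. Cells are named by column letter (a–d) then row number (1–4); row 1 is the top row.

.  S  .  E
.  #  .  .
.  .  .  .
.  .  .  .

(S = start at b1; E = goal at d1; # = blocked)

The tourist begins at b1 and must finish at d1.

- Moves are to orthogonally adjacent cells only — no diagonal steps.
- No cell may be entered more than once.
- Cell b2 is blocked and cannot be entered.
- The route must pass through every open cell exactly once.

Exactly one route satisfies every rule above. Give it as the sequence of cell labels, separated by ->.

b1 -> a1 -> a2 -> a3 -> a4 -> b4 -> b3 -> c3 -> c4 -> d4 -> d3 -> d2 -> c2 -> c1 -> d1

Need to visit all 15 open cells exactly once, starting at b1 and ending at d1.
Route from b1: left to a1, 3× down (reaching a4), right to b4, up to b3, right to c3, down to c4, right to d4, 2× up (reaching d2), left to c2, up to c1, right to d1 — 14 moves in all.
Check: all 15 open cells covered.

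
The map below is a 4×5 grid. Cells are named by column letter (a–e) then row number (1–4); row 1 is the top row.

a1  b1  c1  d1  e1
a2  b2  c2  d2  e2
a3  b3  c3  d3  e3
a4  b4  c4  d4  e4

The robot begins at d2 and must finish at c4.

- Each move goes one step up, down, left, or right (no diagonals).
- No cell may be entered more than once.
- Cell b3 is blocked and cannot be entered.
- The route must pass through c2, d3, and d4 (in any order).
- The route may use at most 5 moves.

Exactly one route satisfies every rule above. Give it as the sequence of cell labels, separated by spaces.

d2 c2 c3 d3 d4 c4

The 5-move cap with required stops at c2, d3, d4 leaves no slack for detours.
Route from d2: left 1 to c2, down 1 to c3, right 1 to d3, down 1 to d4, left 1 to c4 — 5 moves in all.
Check: all required cells visited; 5 ≤ 5 moves.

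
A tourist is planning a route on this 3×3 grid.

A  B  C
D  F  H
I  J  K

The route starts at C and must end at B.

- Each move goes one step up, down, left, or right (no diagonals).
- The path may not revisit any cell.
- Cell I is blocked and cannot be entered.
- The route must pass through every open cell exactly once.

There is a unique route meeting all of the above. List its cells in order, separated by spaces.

C H K J F D A B

Need to visit all 8 open cells exactly once, starting at C and ending at B.
Cell K has only two open neighbours (H and J), so the path must pass straight through it: one of those is the cell it's entered from and the other is where it exits.
Route from C: down 2 to K, left 1 to J, up 1 to F, left 1 to D, up 1 to A, right 1 to B — 7 moves in all.
Check: all 8 open cells covered.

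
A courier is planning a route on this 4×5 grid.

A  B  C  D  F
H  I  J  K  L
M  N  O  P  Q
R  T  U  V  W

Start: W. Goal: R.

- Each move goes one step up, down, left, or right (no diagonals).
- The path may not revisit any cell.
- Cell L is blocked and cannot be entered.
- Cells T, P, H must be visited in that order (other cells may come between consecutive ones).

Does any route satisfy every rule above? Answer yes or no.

One route that works: W → V → U → T → N → O → P → K → J → I → H → M → R.

yes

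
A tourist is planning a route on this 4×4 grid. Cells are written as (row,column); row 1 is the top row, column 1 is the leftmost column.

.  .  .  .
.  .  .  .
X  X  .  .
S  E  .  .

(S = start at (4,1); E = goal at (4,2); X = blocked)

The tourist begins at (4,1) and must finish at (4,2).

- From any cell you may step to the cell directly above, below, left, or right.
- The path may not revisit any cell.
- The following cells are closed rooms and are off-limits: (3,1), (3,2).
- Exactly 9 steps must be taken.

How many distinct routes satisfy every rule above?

Need simple routes of exactly 9 moves from (4,1) to (4,2) (Manhattan distance 1, so 4 moves are spent on a detour and 4 undoing it).
No route satisfies every constraint, so the count is 0.

0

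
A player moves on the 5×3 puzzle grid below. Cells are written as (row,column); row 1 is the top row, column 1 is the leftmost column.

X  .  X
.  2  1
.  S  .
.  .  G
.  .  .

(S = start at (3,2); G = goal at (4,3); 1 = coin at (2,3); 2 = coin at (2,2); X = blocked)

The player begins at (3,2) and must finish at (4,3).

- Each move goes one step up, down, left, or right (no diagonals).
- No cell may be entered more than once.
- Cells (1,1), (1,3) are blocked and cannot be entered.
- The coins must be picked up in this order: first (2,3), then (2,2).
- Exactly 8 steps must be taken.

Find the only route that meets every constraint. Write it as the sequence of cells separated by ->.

(3,2) -> (3,3) -> (2,3) -> (2,2) -> (2,1) -> (3,1) -> (4,1) -> (4,2) -> (4,3)

The waypoints must appear in the order (2,3), (2,2), with no cell reused.
Route from (3,2): right to (3,3), up to (2,3), 2× left (reaching (2,1)), 2× down (reaching (4,1)), 2× right (reaching (4,3)) — 8 moves in all.
Check: order respected (1 at step 2, 2 at step 3); 8 moves as required.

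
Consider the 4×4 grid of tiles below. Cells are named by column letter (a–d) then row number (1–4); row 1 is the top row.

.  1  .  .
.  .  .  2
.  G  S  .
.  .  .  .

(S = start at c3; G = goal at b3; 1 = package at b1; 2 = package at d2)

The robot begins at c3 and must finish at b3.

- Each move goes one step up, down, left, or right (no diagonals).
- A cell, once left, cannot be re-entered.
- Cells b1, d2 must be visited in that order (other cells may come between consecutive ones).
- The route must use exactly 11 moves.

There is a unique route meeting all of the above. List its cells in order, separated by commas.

The waypoints must appear in the order b1, d2, with no cell reused.
Route from c3: up to c2, left to b2, up to b1, 2× right (reaching d1), 3× down (reaching d4), 2× left (reaching b4), up to b3 — 11 moves in all.
Check: order respected (1 at step 3, 2 at step 6); 11 moves as required.

c3, c2, b2, b1, c1, d1, d2, d3, d4, c4, b4, b3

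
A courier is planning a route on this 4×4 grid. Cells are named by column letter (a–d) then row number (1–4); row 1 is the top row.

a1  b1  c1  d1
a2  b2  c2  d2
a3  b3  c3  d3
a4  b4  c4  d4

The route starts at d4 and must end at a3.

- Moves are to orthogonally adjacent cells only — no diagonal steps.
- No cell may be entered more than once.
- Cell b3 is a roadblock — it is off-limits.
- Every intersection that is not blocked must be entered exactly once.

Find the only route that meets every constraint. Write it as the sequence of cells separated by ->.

d4 -> d3 -> d2 -> d1 -> c1 -> b1 -> a1 -> a2 -> b2 -> c2 -> c3 -> c4 -> b4 -> a4 -> a3

Need to visit all 15 open cells exactly once, starting at d4 and ending at a3.
Route from d4: 3× up (reaching d1), 3× left (reaching a1), down to a2, 2× right (reaching c2), 2× down (reaching c4), 2× left (reaching a4), up to a3 — 14 moves in all.
Check: all 15 open cells covered.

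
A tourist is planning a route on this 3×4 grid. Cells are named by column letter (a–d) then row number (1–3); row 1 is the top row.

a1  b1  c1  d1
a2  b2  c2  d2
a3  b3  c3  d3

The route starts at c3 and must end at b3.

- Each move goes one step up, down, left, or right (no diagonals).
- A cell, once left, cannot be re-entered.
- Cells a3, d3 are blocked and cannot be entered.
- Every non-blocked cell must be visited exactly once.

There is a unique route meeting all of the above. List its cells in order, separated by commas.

Need to visit all 10 open cells exactly once, starting at c3 and ending at b3.
Route from c3: up 1 to c2, right 1 to d2, up 1 to d1, left 3 to a1, down 1 to a2, right 1 to b2, down 1 to b3 — 9 moves in all.
Check: all 10 open cells covered.

c3, c2, d2, d1, c1, b1, a1, a2, b2, b3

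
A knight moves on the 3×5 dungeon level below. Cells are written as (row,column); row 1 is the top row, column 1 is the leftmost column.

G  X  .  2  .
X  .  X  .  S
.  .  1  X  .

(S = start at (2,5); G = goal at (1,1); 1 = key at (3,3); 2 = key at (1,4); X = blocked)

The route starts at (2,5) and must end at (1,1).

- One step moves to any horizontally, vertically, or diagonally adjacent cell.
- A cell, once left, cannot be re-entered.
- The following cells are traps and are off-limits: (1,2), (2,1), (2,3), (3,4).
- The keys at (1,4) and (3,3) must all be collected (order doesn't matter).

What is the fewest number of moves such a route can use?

Any route passes through (1,4) and (3,3) in some order between (2,5) and (1,1). Summing Chebyshev distances along each leg and taking the cheapest ordering ((2,5) → (1,4) → (3,3) → (1,1)) gives a lower bound of 1 + 2 + 2 = 5 moves.
A route of 5 moves achieves this: (2,5) → (1,4) → (2,4) → (3,3) → (2,2) → (1,1).
Since 5 matches the lower bound, it is optimal.

5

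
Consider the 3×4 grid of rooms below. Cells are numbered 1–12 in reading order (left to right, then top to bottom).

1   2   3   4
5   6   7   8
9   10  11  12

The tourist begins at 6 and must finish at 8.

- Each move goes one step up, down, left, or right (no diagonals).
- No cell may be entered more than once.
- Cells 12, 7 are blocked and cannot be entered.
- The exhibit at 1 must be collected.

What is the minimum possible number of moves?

Any route passes through 1 somewhere between 6 and 8. Summing Manhattan distances along the two legs (6 → 1 → 8) gives a lower bound of 2 + 4 = 6 moves.
A route of 6 moves achieves this: 6 → 5 → 1 → 2 → 3 → 4 → 8.
Since 6 matches the lower bound, it is optimal.

6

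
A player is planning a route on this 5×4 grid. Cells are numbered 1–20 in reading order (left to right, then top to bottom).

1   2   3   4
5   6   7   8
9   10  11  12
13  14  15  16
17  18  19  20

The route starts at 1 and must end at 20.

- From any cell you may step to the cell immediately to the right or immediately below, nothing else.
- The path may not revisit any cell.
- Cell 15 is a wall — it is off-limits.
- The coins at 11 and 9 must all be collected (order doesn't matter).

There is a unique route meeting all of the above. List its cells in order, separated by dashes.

Moves only go right or down, so the column and row indices never decrease.
Route from 1: down 2 to 9, right 3 to 12, down 2 to 20 — 7 moves in all.
Check: all required cells visited.

1 - 5 - 9 - 10 - 11 - 12 - 16 - 20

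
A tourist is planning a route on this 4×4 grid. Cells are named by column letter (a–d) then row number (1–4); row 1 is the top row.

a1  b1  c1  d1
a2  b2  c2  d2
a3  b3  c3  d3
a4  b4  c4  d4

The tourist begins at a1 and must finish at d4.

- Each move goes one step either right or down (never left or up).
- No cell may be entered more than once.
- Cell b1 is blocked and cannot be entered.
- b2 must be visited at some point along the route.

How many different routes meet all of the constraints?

6

A right/down-only route from a1 to d4 makes exactly 3 down-moves and 3 right-moves in some order.
With no other constraints that would be C(6,3) = 20 routes.
Split at b2 and multiply the segment counts (each segment already excludes blocked cells): a1→b2: 1; b2→d4: 6; product = 6.
That gives 6 routes.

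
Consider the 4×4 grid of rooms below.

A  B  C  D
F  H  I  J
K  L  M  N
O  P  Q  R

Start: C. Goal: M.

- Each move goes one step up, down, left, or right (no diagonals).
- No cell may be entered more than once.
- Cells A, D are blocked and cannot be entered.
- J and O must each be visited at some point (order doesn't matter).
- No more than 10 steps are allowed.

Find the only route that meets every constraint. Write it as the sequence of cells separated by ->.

C -> I -> J -> N -> R -> Q -> P -> O -> K -> L -> M

Any route must reach J and O and still end at M within 10 moves, so the order of the required stops is forced.
Route from C: down 1 to I, right 1 to J, down 2 to R, left 3 to O, up 1 to K, right 2 to M — 10 moves in all.
Check: all required cells visited; 10 ≤ 10 moves.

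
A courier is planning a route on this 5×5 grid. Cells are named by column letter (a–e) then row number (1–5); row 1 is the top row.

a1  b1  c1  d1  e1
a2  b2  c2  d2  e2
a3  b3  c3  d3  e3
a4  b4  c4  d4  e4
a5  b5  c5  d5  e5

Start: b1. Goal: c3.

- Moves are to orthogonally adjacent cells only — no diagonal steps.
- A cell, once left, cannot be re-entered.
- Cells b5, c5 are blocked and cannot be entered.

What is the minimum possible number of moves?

3

The Manhattan distance from b1 to c3 is |1−3| + |2−3| = 3, so at least 3 moves are needed.
A route of 3 moves achieves this: b1 → b2 → b3 → c3.
Since 3 matches the lower bound, it is optimal.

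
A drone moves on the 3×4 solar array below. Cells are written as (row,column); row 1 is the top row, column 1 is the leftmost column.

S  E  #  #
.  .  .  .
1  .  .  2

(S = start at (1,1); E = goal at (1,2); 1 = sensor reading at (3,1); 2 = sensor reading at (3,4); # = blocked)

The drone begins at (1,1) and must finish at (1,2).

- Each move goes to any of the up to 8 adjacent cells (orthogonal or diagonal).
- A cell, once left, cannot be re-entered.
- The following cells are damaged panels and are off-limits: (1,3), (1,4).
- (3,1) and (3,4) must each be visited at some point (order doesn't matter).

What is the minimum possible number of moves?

Any route passes through (3,1) and (3,4) in some order between (1,1) and (1,2). Summing Chebyshev distances along each leg and taking the cheapest ordering ((1,1) → (3,1) → (3,4) → (1,2)) gives a lower bound of 2 + 3 + 2 = 7 moves.
A route of 7 moves achieves this: (1,1) → (2,1) → (3,1) → (2,2) → (3,3) → (3,4) → (2,3) → (1,2).
Since 7 matches the lower bound, it is optimal.

7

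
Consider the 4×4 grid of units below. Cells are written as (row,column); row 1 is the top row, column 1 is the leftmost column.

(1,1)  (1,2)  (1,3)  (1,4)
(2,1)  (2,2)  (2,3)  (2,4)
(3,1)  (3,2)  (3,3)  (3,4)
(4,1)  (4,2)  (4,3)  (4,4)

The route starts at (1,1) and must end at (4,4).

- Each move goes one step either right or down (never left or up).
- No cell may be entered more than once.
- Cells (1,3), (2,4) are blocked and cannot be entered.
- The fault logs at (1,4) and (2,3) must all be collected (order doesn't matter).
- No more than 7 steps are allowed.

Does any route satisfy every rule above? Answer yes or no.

no

(2,3) is below but to the left of (1,4): going (1,4) → (2,3) would need a leftward move and (2,3) → (1,4) an upward move, so no right/down-only route can visit both required cells.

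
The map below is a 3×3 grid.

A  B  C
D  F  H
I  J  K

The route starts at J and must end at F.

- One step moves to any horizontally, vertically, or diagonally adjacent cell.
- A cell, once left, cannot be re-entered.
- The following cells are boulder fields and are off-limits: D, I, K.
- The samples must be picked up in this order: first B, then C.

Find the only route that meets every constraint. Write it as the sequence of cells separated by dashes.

J - H - B - C - F

The waypoints must appear in the order B, C, with no cell reused.
Route from J: up-right to H, up-left to B, right to C, down-left to F — 4 moves in all.
Check: order respected (B at step 2, C at step 3).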